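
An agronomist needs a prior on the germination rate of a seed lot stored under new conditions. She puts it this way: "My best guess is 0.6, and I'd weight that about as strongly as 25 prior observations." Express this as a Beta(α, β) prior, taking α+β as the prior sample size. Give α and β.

α = 15, β = 10

Under the effective-sample-size interpretation, Beta(α, β) has prior mean α/(α+β) and prior sample size α+β.
So α+β = 25 and α/(α+β) = 0.6, giving α = 0.6·25 = 15 and β = 25 − 15 = 10.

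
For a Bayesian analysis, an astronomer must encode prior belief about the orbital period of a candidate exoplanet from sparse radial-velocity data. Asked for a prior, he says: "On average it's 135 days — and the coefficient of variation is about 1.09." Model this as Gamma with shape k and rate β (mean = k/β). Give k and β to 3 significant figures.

k ≈ 0.842, β ≈ 0.00623

For Gamma(k, rate β): mean = k/β, variance = k/β², so CV = 1/√k.
CV = 1.09, hence k = 1/CV² = 0.842.
Then β = k/mean = 0.842/135 = 0.00623.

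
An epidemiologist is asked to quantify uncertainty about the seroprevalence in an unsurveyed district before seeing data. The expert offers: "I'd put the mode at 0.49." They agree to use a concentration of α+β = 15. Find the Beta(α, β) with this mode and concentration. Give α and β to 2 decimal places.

α = 7.37, β = 7.63

For α,β > 1 the Beta mode is (α−1)/(α+β−2). With α+β = 15, the mode is (α−1)/13.
Set (α−1)/13 = 0.49 → α = 1 + 0.49·13 = 7.37.
β = 15 − α = 7.63.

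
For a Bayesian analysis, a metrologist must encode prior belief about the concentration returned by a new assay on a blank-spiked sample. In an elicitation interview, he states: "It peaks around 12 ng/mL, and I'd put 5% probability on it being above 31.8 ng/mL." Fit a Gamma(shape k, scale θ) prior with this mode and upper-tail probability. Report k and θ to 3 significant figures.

k ≈ 3.84, θ ≈ 4.23

Gamma(k,θ) with k>1 has mode (k−1)θ, so θ = 12/(k−1).
Need P(X < 31.8) = 0.95 with θ tied to k this way. Start at k = 2, θ = 12: P(X<31.8) ≈ 0.742.
Too low — raise k to concentrate. Iterating converges to k ≈ 3.84.
Then θ = 12/(3.84−1) ≈ 4.23.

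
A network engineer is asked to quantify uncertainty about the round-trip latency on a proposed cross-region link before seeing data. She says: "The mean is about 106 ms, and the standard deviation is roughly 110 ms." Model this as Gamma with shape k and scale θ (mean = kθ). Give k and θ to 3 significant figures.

For Gamma(k, scale θ): mean = kθ, variance = kθ², so CV = 1/√k.
CV = SD/mean = 110/106 = 1.038, hence k = 1/CV² = 0.929.
Then θ = mean/k = 106/0.929 = 114.

k ≈ 0.929, θ ≈ 114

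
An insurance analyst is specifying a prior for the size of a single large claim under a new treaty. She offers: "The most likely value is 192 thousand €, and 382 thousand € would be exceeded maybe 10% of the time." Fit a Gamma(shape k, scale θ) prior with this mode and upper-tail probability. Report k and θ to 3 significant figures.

k ≈ 5.05, θ ≈ 47.4

Gamma(k,θ) with k>1 has mode (k−1)θ, so θ = 192/(k−1).
Need P(X < 382) = 0.9 with θ tied to k this way. Start at k = 2, θ = 192: P(X<382) ≈ 0.591.
Too low — raise k to concentrate. Iterating converges to k ≈ 5.05.
Then θ = 192/(5.05−1) ≈ 47.4.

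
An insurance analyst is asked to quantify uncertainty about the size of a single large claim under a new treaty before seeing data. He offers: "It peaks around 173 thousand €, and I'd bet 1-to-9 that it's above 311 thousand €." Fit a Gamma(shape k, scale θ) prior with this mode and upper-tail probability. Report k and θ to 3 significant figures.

k ≈ 6.53, θ ≈ 31.3

Gamma(k,θ) with k>1 has mode (k−1)θ, so θ = 173/(k−1).
Need P(X < 311) = 0.9 with θ tied to k this way. Start at k = 2, θ = 173: P(X<311) ≈ 0.536.
Too low — raise k to concentrate. Iterating converges to k ≈ 6.53.
Then θ = 173/(6.53−1) ≈ 31.3.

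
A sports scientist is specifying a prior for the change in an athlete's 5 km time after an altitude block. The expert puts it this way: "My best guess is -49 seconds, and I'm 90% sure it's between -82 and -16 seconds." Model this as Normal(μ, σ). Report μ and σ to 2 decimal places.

μ = -49.00, σ = 20.06

A symmetric 90% interval runs μ ± z·σ with z = 1.645.
Half-width = 33, so σ = 33/1.645 = 20.06.
μ is the stated best guess, -49.00.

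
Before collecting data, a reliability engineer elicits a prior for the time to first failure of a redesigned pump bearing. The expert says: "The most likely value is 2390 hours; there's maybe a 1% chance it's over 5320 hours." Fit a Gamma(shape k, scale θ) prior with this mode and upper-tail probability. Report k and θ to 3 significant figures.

Gamma(k,θ) with k>1 has mode (k−1)θ, so θ = 2390/(k−1).
Need P(X < 5320) = 0.99 with θ tied to k this way. Start at k = 2, θ = 2390: P(X<5320) ≈ 0.652.
Too low — raise k to concentrate. Iterating converges to k ≈ 8.51.
Then θ = 2390/(8.51−1) ≈ 318.

k ≈ 8.51, θ ≈ 318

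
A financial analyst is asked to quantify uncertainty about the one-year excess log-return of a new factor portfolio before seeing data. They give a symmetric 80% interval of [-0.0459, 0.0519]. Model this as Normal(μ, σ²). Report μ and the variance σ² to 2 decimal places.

A symmetric 80% interval runs μ ± z·σ with z = 1.282.
Half-width = 0.0489, so σ = 0.0489/1.282 = 0.038 and σ² = 0.00.
μ is the interval midpoint, 0.00.

μ = 0.00, σ² = 0.00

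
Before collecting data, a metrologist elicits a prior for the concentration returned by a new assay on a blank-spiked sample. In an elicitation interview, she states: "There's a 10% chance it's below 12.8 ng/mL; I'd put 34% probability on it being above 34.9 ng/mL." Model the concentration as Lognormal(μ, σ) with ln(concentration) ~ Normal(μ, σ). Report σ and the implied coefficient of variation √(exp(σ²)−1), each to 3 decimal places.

σ ≈ 0.592, CV ≈ 0.648

If T ~ Lognormal(μ,σ) then ln T ~ Normal(μ,σ), so the p-quantile of ln T is μ + z_p·σ.
ln(12.8) = 2.549 and ln(34.9) = 3.552; z_{0.1} = -1.282, z_{0.66} = 0.4125.
σ = (3.552 − 2.549)/(0.4125 − (-1.282)) = 0.592.
μ = 2.549 − (-1.282)·0.592 = 3.308.
CV = √(exp(σ²)−1) = √(exp(0.3506)−1) = 0.648.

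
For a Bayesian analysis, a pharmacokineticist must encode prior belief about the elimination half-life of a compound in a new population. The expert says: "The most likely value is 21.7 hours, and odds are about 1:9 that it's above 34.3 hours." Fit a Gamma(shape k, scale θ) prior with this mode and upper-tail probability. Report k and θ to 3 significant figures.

k ≈ 9.95, θ ≈ 2.43

Gamma(k,θ) with k>1 has mode (k−1)θ, so θ = 21.7/(k−1).
Need P(X < 34.3) = 0.9 with θ tied to k this way. Start at k = 2, θ = 21.7: P(X<34.3) ≈ 0.469.
Too low — raise k to concentrate. Iterating converges to k ≈ 9.95.
Then θ = 21.7/(9.95−1) ≈ 2.43.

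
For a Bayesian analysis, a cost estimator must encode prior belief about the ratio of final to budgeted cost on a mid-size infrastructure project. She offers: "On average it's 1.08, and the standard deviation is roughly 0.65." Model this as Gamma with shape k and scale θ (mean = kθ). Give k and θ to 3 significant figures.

For Gamma(k, scale θ): mean = kθ, variance = kθ², so CV = 1/√k.
CV = SD/mean = 0.65/1.08 = 0.6019, hence k = 1/CV² = 2.76.
Then θ = mean/k = 1.08/2.76 = 0.391.

k ≈ 2.76, θ ≈ 0.391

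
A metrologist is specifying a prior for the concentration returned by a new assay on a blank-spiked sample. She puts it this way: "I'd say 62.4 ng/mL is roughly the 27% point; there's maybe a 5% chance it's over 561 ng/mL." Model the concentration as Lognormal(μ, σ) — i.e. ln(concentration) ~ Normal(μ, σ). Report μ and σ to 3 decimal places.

If T ~ Lognormal(μ,σ) then ln T ~ Normal(μ,σ), so the p-quantile of ln T is μ + z_p·σ.
ln(62.4) = 4.134 and ln(561) = 6.33; z_{0.27} = -0.6128, z_{0.95} = 1.645.
σ = (6.33 − 4.134)/(1.645 − (-0.6128)) = 0.973.
μ = 4.134 − (-0.6128)·0.973 = 4.730.

μ ≈ 4.730, σ ≈ 0.973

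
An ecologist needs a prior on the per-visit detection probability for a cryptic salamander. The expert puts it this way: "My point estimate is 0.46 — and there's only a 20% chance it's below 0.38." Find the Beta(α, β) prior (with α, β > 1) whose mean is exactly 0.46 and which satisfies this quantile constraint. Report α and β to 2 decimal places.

With mean 0.46 fixed, write α = 0.46s, β = 0.54s where s = α+β.
Need P(θ < 0.38) = 0.2 under Beta(0.46s, 0.54s). Normal approximation: (q−m)/√(m(1−m)/s) ≈ z_{0.2} = -0.842, so s ≈ 0.46·0.54·(-0.842)²/(0.38−0.46)² = 27.5.
At s = 27.5: P(θ<0.38) ≈ 0.201. Adjusting to match 0.2 gives s ≈ 27.81.
So α = 0.46·27.81 ≈ 12.79, β = 0.54·27.81 ≈ 15.01.

α ≈ 12.79, β ≈ 15.01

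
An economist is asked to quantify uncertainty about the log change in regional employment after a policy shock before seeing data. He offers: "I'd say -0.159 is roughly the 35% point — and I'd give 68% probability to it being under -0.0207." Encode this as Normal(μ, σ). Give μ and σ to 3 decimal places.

μ = -0.097, σ = 0.162

The p-quantile of Normal(μ,σ) is μ + z_p·σ, with z_{0.35} = -0.3853 and z_{0.68} = 0.4677.
Eliminate σ: μ = (z₂·x₁ − z₁·x₂)/(z₂ − z₁) = (0.4677·-0.159 − (-0.3853)·-0.0207)/0.853 = -0.097.
Then σ = (x₂ − x₁)/(z₂ − z₁) = (-0.0207 − -0.159)/0.853 = 0.162.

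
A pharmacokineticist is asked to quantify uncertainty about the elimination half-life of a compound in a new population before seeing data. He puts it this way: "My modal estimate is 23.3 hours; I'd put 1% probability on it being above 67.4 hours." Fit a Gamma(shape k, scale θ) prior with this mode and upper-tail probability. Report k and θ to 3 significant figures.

k ≈ 5.02, θ ≈ 5.79

Gamma(k,θ) with k>1 has mode (k−1)θ, so θ = 23.3/(k−1).
Need P(X < 67.4) = 0.99 with θ tied to k this way. Start at k = 2, θ = 23.3: P(X<67.4) ≈ 0.784.
Too low — raise k to concentrate. Iterating converges to k ≈ 5.02.
Then θ = 23.3/(5.02−1) ≈ 5.79.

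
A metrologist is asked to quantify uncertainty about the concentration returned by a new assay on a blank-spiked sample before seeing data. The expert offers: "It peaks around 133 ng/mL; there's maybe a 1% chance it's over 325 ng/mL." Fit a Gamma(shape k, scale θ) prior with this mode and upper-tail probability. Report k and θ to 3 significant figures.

k ≈ 6.91, θ ≈ 22.5

Gamma(k,θ) with k>1 has mode (k−1)θ, so θ = 133/(k−1).
Need P(X < 325) = 0.99 with θ tied to k this way. Start at k = 2, θ = 133: P(X<325) ≈ 0.701.
Too low — raise k to concentrate. Iterating converges to k ≈ 6.91.
Then θ = 133/(6.91−1) ≈ 22.5.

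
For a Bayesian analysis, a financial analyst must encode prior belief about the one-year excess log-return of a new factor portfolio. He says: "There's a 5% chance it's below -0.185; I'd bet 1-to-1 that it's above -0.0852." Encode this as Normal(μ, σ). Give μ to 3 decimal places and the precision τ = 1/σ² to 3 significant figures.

For Normal(μ,σ), the p-quantile is μ + z_p·σ. Here z_{0.05} = -1.645, z_{0.5} = 0.
So -0.185 = μ − 1.645σ and -0.0852 = μ + 0σ.
Subtracting: σ = (-0.0852 − -0.185)/(0 − (-1.645)) = 0.061.
Then μ = -0.185 − (-1.645)·0.061 = -0.085.
Precision τ = 1/σ² = 1/0.06067² = 272.

μ = -0.085, τ = 272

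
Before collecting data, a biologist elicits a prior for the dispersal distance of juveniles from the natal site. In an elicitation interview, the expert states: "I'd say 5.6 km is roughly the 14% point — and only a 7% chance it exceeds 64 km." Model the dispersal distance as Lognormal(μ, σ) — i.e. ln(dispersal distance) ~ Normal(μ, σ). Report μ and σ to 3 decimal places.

If T ~ Lognormal(μ,σ) then ln T ~ Normal(μ,σ), so the p-quantile of ln T is μ + z_p·σ.
ln(5.6) = 1.723 and ln(64) = 4.159; z_{0.14} = -1.08, z_{0.93} = 1.476.
σ = (4.159 − 1.723)/(1.476 − (-1.08)) = 0.953.
μ = 1.723 − (-1.08)·0.953 = 2.752.

μ ≈ 2.752, σ ≈ 0.953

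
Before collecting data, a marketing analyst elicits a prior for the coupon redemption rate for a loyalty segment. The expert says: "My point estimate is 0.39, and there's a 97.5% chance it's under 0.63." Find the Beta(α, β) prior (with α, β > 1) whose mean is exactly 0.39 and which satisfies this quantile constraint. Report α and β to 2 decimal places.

With mean 0.39 fixed, write α = 0.39s, β = 0.61s where s = α+β.
Need P(θ < 0.63) = 0.975 under Beta(0.39s, 0.61s). Normal approximation: (q−m)/√(m(1−m)/s) ≈ z_{0.975} = 1.96, so s ≈ 0.39·0.61·(1.96)²/(0.63−0.39)² = 15.9.
At s = 15.9: P(θ<0.63) ≈ 0.974. Adjusting to match 0.975 gives s ≈ 16.17.
So α = 0.39·16.17 ≈ 6.30, β = 0.61·16.17 ≈ 9.86.

α ≈ 6.30, β ≈ 9.86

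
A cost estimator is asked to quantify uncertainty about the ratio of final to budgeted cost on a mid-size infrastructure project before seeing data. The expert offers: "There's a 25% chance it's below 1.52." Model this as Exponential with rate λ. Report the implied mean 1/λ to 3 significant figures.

mean ≈ 5.28

P(T < 1.52) = 1 − e^(−λ·1.52) = 0.25, so λ = −ln(1−0.25)/1.52 = −ln(0.75)/1.52 = 0.189.
Mean = 1/λ = 5.28.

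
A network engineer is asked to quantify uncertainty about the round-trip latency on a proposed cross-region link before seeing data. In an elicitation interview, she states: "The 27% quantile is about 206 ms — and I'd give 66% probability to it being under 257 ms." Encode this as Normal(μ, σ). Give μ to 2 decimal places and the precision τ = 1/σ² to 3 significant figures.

For Normal(μ,σ), the p-quantile is μ + z_p·σ. Here z_{0.27} = -0.6128, z_{0.66} = 0.4125.
So 206 = μ − 0.6128σ and 257 = μ + 0.4125σ.
Subtracting: σ = (257 − 206)/(0.4125 − (-0.6128)) = 49.74.
Then μ = 206 − (-0.6128)·49.74 = 236.48.
Precision τ = 1/σ² = 1/49.74² = 0.000404.

μ = 236.48, τ = 0.000404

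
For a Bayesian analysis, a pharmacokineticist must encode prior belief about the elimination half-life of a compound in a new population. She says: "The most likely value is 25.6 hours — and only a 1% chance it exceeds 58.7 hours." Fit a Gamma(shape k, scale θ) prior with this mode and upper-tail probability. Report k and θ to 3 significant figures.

Gamma(k,θ) with k>1 has mode (k−1)θ, so θ = 25.6/(k−1).
Need P(X < 58.7) = 0.99 with θ tied to k this way. Start at k = 2, θ = 25.6: P(X<58.7) ≈ 0.668.
Too low — raise k to concentrate. Iterating converges to k ≈ 7.94.
Then θ = 25.6/(7.94−1) ≈ 3.69.

k ≈ 7.94, θ ≈ 3.69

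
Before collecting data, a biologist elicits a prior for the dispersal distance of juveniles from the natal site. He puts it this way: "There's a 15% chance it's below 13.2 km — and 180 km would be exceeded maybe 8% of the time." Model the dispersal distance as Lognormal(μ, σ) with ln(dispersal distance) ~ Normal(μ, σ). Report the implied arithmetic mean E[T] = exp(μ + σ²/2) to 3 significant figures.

E[T] ≈ 70.9 km

If T ~ Lognormal(μ,σ) then ln T ~ Normal(μ,σ), so the p-quantile of ln T is μ + z_p·σ.
ln(13.2) = 2.58 and ln(180) = 5.193; z_{0.15} = -1.036, z_{0.92} = 1.405.
σ = (5.193 − 2.58)/(1.405 − (-1.036)) = 1.070.
μ = 2.58 − (-1.036)·1.070 = 3.689.
E[T] = exp(μ + σ²/2) = exp(3.689 + 0.5726) = 70.9 km.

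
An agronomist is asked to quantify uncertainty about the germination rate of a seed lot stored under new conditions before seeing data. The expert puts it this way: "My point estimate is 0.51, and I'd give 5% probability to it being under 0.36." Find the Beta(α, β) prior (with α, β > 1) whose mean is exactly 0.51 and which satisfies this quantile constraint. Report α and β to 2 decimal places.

With mean 0.51 fixed, write α = 0.51s, β = 0.49s where s = α+β.
Need P(θ < 0.36) = 0.05 under Beta(0.51s, 0.49s). Normal approximation: (q−m)/√(m(1−m)/s) ≈ z_{0.05} = -1.64, so s ≈ 0.51·0.49·(-1.64)²/(0.36−0.51)² = 30.0.
At s = 30.0: P(θ<0.36) ≈ 0.048. Adjusting to match 0.05 gives s ≈ 29.33.
So α = 0.51·29.33 ≈ 14.96, β = 0.49·29.33 ≈ 14.37.

α ≈ 14.96, β ≈ 14.37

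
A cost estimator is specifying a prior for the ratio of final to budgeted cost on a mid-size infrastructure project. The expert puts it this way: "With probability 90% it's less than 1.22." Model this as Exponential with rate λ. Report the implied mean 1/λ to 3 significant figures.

P(T < 1.22) = 1 − e^(−λ·1.22) = 0.9, so λ = −ln(1−0.9)/1.22 = −ln(0.1)/1.22 = 1.89.
Mean = 1/λ = 0.53.

mean ≈ 0.53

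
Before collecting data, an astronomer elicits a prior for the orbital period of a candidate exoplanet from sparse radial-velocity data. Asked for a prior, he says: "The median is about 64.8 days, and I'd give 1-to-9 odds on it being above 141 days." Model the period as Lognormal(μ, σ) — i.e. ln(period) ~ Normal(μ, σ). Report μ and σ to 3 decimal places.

If T ~ Lognormal(μ,σ) then ln T ~ Normal(μ,σ), so the p-quantile of ln T is μ + z_p·σ.
ln(64.8) = 4.171 and ln(141) = 4.949; z_{0.5} = 0, z_{0.9} = 1.282.
σ = (4.949 − 4.171)/(1.282 − (0)) = 0.607.
μ = 4.171 − (0)·0.607 = 4.171.

μ ≈ 4.171, σ ≈ 0.607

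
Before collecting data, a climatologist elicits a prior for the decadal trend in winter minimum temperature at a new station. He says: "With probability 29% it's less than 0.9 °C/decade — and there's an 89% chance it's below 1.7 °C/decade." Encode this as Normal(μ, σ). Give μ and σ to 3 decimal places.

For Normal(μ,σ), the p-quantile is μ + z_p·σ. Here z_{0.29} = -0.5534, z_{0.89} = 1.227.
So 0.9 = μ − 0.5534σ and 1.7 = μ + 1.227σ.
Subtracting: σ = (1.7 − 0.9)/(1.227 − (-0.5534)) = 0.449.
Then μ = 0.9 − (-0.5534)·0.449 = 1.149.

μ = 1.149, σ = 0.449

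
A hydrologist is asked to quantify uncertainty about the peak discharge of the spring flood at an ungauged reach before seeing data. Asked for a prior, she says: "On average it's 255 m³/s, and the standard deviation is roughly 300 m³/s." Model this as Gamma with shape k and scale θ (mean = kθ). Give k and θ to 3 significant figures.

k ≈ 0.722, θ ≈ 353

For Gamma(k, scale θ): mean = kθ, variance = kθ², so CV = 1/√k.
CV = SD/mean = 300/255 = 1.176, hence k = 1/CV² = 0.722.
Then θ = mean/k = 255/0.722 = 353.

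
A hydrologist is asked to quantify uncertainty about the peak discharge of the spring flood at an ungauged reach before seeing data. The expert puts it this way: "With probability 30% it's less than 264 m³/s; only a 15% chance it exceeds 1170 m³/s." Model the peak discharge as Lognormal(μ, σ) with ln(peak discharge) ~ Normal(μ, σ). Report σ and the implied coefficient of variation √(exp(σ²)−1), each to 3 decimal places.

σ ≈ 0.954, CV ≈ 1.218

If T ~ Lognormal(μ,σ) then ln T ~ Normal(μ,σ), so the p-quantile of ln T is μ + z_p·σ.
ln(264) = 5.576 and ln(1170) = 7.065; z_{0.3} = -0.5244, z_{0.85} = 1.036.
σ = (7.065 − 5.576)/(1.036 − (-0.5244)) = 0.954.
μ = 5.576 − (-0.5244)·0.954 = 6.076.
CV = √(exp(σ²)−1) = √(exp(0.9098)−1) = 1.218.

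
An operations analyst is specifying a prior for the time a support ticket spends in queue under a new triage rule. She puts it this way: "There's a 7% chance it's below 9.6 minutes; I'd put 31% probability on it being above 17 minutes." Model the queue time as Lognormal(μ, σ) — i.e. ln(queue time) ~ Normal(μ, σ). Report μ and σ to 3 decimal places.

If T ~ Lognormal(μ,σ) then ln T ~ Normal(μ,σ), so the p-quantile of ln T is μ + z_p·σ.
ln(9.6) = 2.262 and ln(17) = 2.833; z_{0.07} = -1.476, z_{0.69} = 0.4959.
σ = (2.833 − 2.262)/(0.4959 − (-1.476)) = 0.290.
μ = 2.262 − (-1.476)·0.290 = 2.689.

μ ≈ 2.689, σ ≈ 0.290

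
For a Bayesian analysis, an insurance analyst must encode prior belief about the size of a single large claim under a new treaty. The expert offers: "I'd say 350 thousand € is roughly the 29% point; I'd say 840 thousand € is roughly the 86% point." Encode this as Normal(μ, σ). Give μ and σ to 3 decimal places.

μ = 515.978, σ = 299.932

The p-quantile of Normal(μ,σ) is μ + z_p·σ, with z_{0.29} = -0.5534 and z_{0.86} = 1.08.
Eliminate σ: μ = (z₂·x₁ − z₁·x₂)/(z₂ − z₁) = (1.08·350 − (-0.5534)·840)/1.634 = 515.978.
Then σ = (x₂ − x₁)/(z₂ − z₁) = (840 − 350)/1.634 = 299.932.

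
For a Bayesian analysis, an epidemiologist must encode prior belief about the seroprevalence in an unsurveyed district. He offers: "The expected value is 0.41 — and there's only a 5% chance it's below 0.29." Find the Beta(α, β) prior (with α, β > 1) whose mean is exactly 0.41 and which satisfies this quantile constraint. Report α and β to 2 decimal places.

With mean 0.41 fixed, write α = 0.41s, β = 0.59s where s = α+β.
Need P(θ < 0.29) = 0.05 under Beta(0.41s, 0.59s). Normal approximation: (q−m)/√(m(1−m)/s) ≈ z_{0.05} = -1.64, so s ≈ 0.41·0.59·(-1.64)²/(0.29−0.41)² = 45.4.
At s = 45.4: P(θ<0.29) ≈ 0.045. Adjusting to match 0.05 gives s ≈ 42.76.
So α = 0.41·42.76 ≈ 17.53, β = 0.59·42.76 ≈ 25.23.

α ≈ 17.53, β ≈ 25.23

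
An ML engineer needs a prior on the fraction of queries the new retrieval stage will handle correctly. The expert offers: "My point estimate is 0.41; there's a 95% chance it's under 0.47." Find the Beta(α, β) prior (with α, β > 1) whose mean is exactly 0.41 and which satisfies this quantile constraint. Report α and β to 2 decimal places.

With mean 0.41 fixed, write α = 0.41s, β = 0.59s where s = α+β.
Need P(θ < 0.47) = 0.95 under Beta(0.41s, 0.59s). Normal approximation: (q−m)/√(m(1−m)/s) ≈ z_{0.95} = 1.64, so s ≈ 0.41·0.59·(1.64)²/(0.47−0.41)² = 181.8.
At s = 181.8: P(θ<0.47) ≈ 0.949. Adjusting to match 0.95 gives s ≈ 184.33.
So α = 0.41·184.33 ≈ 75.58, β = 0.59·184.33 ≈ 108.75.

α ≈ 75.58, β ≈ 108.75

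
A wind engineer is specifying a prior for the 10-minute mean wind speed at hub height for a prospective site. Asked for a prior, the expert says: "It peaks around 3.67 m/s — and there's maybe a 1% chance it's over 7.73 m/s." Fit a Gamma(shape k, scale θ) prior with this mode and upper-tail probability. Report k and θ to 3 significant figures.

k ≈ 9.76, θ ≈ 0.419

Gamma(k,θ) with k>1 has mode (k−1)θ, so θ = 3.67/(k−1).
Need P(X < 7.73) = 0.99 with θ tied to k this way. Start at k = 2, θ = 3.67: P(X<7.73) ≈ 0.622.
Too low — raise k to concentrate. Iterating converges to k ≈ 9.76.
Then θ = 3.67/(9.76−1) ≈ 0.419.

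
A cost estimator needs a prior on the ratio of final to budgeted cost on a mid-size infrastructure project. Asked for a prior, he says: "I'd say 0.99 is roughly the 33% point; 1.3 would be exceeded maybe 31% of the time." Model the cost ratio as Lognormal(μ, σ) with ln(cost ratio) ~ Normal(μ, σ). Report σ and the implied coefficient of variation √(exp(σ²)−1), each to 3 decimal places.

If T ~ Lognormal(μ,σ) then ln T ~ Normal(μ,σ), so the p-quantile of ln T is μ + z_p·σ.
ln(0.99) = -0.01005 and ln(1.3) = 0.2624; z_{0.33} = -0.4399, z_{0.69} = 0.4959.
σ = (0.2624 − -0.01005)/(0.4959 − (-0.4399)) = 0.291.
μ = -0.01005 − (-0.4399)·0.291 = 0.118.
CV = √(exp(σ²)−1) = √(exp(0.0847)−1) = 0.297.

σ ≈ 0.291, CV ≈ 0.297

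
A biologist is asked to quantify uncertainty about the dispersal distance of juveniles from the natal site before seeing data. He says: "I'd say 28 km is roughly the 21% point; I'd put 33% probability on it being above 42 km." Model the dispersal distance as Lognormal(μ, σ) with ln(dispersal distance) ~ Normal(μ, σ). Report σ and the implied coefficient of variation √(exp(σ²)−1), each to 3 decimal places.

σ ≈ 0.325, CV ≈ 0.334

If T ~ Lognormal(μ,σ) then ln T ~ Normal(μ,σ), so the p-quantile of ln T is μ + z_p·σ.
ln(28) = 3.332 and ln(42) = 3.738; z_{0.21} = -0.8064, z_{0.67} = 0.4399.
σ = (3.738 − 3.332)/(0.4399 − (-0.8064)) = 0.325.
μ = 3.332 − (-0.8064)·0.325 = 3.595.
CV = √(exp(σ²)−1) = √(exp(0.1058)−1) = 0.334.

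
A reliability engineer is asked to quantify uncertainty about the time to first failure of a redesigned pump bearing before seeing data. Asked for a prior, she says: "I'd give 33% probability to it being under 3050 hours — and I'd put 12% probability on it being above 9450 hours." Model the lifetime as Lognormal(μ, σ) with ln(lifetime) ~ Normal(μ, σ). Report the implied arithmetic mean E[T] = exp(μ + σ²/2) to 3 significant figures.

E[T] ≈ 5300 hours

If T ~ Lognormal(μ,σ) then ln T ~ Normal(μ,σ), so the p-quantile of ln T is μ + z_p·σ.
ln(3050) = 8.023 and ln(9450) = 9.154; z_{0.33} = -0.4399, z_{0.88} = 1.175.
σ = (9.154 − 8.023)/(1.175 − (-0.4399)) = 0.700.
μ = 8.023 − (-0.4399)·0.700 = 8.331.
E[T] = exp(μ + σ²/2) = exp(8.331 + 0.2452) = 5300 hours.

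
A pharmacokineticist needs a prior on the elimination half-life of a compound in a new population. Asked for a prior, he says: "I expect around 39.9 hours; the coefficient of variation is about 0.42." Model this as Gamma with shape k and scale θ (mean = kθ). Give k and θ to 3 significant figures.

k ≈ 5.67, θ ≈ 7.04

For Gamma(k, scale θ): mean = kθ, variance = kθ², so CV = 1/√k.
CV = 0.42, hence k = 1/CV² = 5.67.
Then θ = mean/k = 39.9/5.67 = 7.04.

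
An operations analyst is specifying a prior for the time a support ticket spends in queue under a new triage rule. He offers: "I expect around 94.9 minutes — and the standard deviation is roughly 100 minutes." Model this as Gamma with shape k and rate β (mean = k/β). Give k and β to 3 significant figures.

For Gamma(k, rate β): mean = k/β, variance = k/β², so CV = 1/√k.
CV = SD/mean = 100/94.9 = 1.054, hence k = 1/CV² = 0.901.
Then β = k/mean = 0.901/94.9 = 0.00949.

k ≈ 0.901, β ≈ 0.00949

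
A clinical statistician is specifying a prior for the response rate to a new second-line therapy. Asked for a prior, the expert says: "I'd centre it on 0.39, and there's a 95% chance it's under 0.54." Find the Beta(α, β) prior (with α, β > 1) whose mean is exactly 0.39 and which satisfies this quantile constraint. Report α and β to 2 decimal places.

α ≈ 11.47, β ≈ 17.93

With mean 0.39 fixed, write α = 0.39s, β = 0.61s where s = α+β.
Need P(θ < 0.54) = 0.95 under Beta(0.39s, 0.61s). Normal approximation: (q−m)/√(m(1−m)/s) ≈ z_{0.95} = 1.64, so s ≈ 0.39·0.61·(1.64)²/(0.54−0.39)² = 28.6.
At s = 28.6: P(θ<0.54) ≈ 0.948. Adjusting to match 0.95 gives s ≈ 29.40.
So α = 0.39·29.40 ≈ 11.47, β = 0.61·29.40 ≈ 17.93.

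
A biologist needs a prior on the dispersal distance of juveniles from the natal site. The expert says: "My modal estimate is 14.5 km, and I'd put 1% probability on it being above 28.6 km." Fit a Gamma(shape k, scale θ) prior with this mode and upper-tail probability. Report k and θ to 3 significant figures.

k ≈ 11.7, θ ≈ 1.36

Gamma(k,θ) with k>1 has mode (k−1)θ, so θ = 14.5/(k−1).
Need P(X < 28.6) = 0.99 with θ tied to k this way. Start at k = 2, θ = 14.5: P(X<28.6) ≈ 0.586.
Too low — raise k to concentrate. Iterating converges to k ≈ 11.7.
Then θ = 14.5/(11.7−1) ≈ 1.36.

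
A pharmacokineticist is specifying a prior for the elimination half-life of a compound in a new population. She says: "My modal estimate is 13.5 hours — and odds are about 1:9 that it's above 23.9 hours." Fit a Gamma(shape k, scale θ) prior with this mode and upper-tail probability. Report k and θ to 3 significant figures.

k ≈ 6.83, θ ≈ 2.32

Gamma(k,θ) with k>1 has mode (k−1)θ, so θ = 13.5/(k−1).
Need P(X < 23.9) = 0.9 with θ tied to k this way. Start at k = 2, θ = 13.5: P(X<23.9) ≈ 0.528.
Too low — raise k to concentrate. Iterating converges to k ≈ 6.83.
Then θ = 13.5/(6.83−1) ≈ 2.32.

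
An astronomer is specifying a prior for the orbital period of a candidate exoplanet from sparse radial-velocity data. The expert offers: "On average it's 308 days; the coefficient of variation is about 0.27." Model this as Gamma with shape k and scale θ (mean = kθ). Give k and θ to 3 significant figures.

k ≈ 13.7, θ ≈ 22.5

For Gamma(k, scale θ): mean = kθ, variance = kθ², so CV = 1/√k.
CV = 0.27, hence k = 1/CV² = 13.7.
Then θ = mean/k = 308/13.7 = 22.5.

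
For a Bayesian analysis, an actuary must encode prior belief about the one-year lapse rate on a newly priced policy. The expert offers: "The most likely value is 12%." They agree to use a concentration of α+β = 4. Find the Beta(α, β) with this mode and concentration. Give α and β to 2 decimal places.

α = 1.24, β = 2.76

For α,β > 1 the Beta mode is (α−1)/(α+β−2). With α+β = 4, the mode is (α−1)/2.
Set (α−1)/2 = 0.12 → α = 1 + 0.12·2 = 1.24.
β = 4 − α = 2.76.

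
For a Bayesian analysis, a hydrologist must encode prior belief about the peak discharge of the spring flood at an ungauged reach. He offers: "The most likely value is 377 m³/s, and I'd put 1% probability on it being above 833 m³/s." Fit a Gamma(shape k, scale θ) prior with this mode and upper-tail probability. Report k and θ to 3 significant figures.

Gamma(k,θ) with k>1 has mode (k−1)θ, so θ = 377/(k−1).
Need P(X < 833) = 0.99 with θ tied to k this way. Start at k = 2, θ = 377: P(X<833) ≈ 0.648.
Too low — raise k to concentrate. Iterating converges to k ≈ 8.66.
Then θ = 377/(8.66−1) ≈ 49.2.

k ≈ 8.66, θ ≈ 49.2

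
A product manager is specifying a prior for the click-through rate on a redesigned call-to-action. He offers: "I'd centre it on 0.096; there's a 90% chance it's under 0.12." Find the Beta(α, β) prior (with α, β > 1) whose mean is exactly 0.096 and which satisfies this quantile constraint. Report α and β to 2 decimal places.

With mean 0.096 fixed, write α = 0.096s, β = 0.904s where s = α+β.
Need P(θ < 0.12) = 0.9 under Beta(0.096s, 0.904s). Normal approximation: (q−m)/√(m(1−m)/s) ≈ z_{0.9} = 1.28, so s ≈ 0.096·0.904·(1.28)²/(0.12−0.096)² = 247.5.
At s = 247.5: P(θ<0.12) ≈ 0.895. Adjusting to match 0.9 gives s ≈ 259.30.
So α = 0.096·259.30 ≈ 24.89, β = 0.904·259.30 ≈ 234.40.

α ≈ 24.89, β ≈ 234.40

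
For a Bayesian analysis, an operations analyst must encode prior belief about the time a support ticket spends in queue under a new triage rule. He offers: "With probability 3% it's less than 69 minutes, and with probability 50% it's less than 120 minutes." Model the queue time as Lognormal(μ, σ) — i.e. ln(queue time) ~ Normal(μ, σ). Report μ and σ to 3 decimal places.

If T ~ Lognormal(μ,σ) then ln T ~ Normal(μ,σ), so the p-quantile of ln T is μ + z_p·σ.
ln(69) = 4.234 and ln(120) = 4.787; z_{0.03} = -1.881, z_{0.5} = 0.
σ = (4.787 − 4.234)/(0 − (-1.881)) = 0.294.
μ = 4.234 − (-1.881)·0.294 = 4.787.

μ ≈ 4.787, σ ≈ 0.294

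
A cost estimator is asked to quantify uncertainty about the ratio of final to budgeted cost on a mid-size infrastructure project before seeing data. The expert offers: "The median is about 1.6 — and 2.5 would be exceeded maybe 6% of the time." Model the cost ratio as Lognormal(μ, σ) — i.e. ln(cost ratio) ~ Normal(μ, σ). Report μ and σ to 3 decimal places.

μ ≈ 0.470, σ ≈ 0.287

If T ~ Lognormal(μ,σ) then ln T ~ Normal(μ,σ), so the p-quantile of ln T is μ + z_p·σ.
ln(1.6) = 0.47 and ln(2.5) = 0.9163; z_{0.5} = 0, z_{0.94} = 1.555.
σ = (0.9163 − 0.47)/(1.555 − (0)) = 0.287.
μ = 0.47 − (0)·0.287 = 0.470.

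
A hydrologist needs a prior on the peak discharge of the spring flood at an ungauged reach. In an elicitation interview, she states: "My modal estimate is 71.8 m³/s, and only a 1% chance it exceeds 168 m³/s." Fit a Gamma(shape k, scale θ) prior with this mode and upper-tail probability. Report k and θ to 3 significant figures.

k ≈ 7.59, θ ≈ 10.9

Gamma(k,θ) with k>1 has mode (k−1)θ, so θ = 71.8/(k−1).
Need P(X < 168) = 0.99 with θ tied to k this way. Start at k = 2, θ = 71.8: P(X<168) ≈ 0.678.
Too low — raise k to concentrate. Iterating converges to k ≈ 7.59.
Then θ = 71.8/(7.59−1) ≈ 10.9.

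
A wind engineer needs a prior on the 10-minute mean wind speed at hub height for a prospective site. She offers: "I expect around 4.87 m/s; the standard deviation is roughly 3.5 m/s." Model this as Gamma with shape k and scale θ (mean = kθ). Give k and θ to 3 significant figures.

k ≈ 1.94, θ ≈ 2.52

For Gamma(k, scale θ): mean = kθ, variance = kθ², so CV = 1/√k.
CV = SD/mean = 3.5/4.87 = 0.7187, hence k = 1/CV² = 1.94.
Then θ = mean/k = 4.87/1.94 = 2.52.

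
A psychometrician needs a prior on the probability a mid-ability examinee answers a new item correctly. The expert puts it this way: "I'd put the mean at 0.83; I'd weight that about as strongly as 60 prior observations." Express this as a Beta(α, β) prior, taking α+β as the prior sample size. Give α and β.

α = 49.8, β = 10.2

Under the effective-sample-size interpretation, Beta(α, β) has prior mean α/(α+β) and prior sample size α+β.
So α+β = 60 and α/(α+β) = 0.83, giving α = 0.83·60 = 49.8 and β = 60 − 49.8 = 10.2.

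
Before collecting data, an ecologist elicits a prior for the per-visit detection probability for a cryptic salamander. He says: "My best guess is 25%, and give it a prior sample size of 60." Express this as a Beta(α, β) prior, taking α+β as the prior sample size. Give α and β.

α = 15, β = 45

Under the effective-sample-size interpretation, Beta(α, β) has prior mean α/(α+β) and prior sample size α+β.
So α+β = 60 and α/(α+β) = 0.25, giving α = 0.25·60 = 15 and β = 60 − 15 = 45.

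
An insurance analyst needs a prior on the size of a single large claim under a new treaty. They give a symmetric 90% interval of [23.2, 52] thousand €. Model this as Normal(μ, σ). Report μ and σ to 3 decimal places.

μ = 37.600, σ = 8.755

A symmetric 90% interval runs μ ± z·σ with z = 1.645.
Half-width = 14.4, so σ = 14.4/1.645 = 8.755.
μ is the interval midpoint, 37.600.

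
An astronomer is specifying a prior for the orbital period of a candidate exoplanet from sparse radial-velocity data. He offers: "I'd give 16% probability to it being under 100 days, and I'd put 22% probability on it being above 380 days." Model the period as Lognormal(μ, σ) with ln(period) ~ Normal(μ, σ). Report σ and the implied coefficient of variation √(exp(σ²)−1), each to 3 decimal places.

σ ≈ 0.756, CV ≈ 0.878

If T ~ Lognormal(μ,σ) then ln T ~ Normal(μ,σ), so the p-quantile of ln T is μ + z_p·σ.
ln(100) = 4.605 and ln(380) = 5.94; z_{0.16} = -0.9945, z_{0.78} = 0.7722.
σ = (5.94 − 4.605)/(0.7722 − (-0.9945)) = 0.756.
μ = 4.605 − (-0.9945)·0.756 = 5.357.
CV = √(exp(σ²)−1) = √(exp(0.5710)−1) = 0.878.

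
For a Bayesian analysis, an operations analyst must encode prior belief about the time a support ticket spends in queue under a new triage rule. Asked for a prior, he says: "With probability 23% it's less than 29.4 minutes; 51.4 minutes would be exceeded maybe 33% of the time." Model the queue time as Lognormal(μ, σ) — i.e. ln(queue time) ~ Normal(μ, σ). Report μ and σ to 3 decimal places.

If T ~ Lognormal(μ,σ) then ln T ~ Normal(μ,σ), so the p-quantile of ln T is μ + z_p·σ.
ln(29.4) = 3.381 and ln(51.4) = 3.94; z_{0.23} = -0.7388, z_{0.67} = 0.4399.
σ = (3.94 − 3.381)/(0.4399 − (-0.7388)) = 0.474.
μ = 3.381 − (-0.7388)·0.474 = 3.731.

μ ≈ 3.731, σ ≈ 0.474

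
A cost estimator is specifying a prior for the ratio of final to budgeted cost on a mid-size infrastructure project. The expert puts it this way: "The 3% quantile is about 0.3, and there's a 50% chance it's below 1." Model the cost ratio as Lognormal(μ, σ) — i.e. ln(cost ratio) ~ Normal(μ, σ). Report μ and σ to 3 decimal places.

μ ≈ 0.000, σ ≈ 0.640

If T ~ Lognormal(μ,σ) then ln T ~ Normal(μ,σ), so the p-quantile of ln T is μ + z_p·σ.
ln(0.3) = -1.204 and ln(1) = 0; z_{0.03} = -1.881, z_{0.5} = 0.
σ = (0 − -1.204)/(0 − (-1.881)) = 0.640.
μ = -1.204 − (-1.881)·0.640 = 0.000.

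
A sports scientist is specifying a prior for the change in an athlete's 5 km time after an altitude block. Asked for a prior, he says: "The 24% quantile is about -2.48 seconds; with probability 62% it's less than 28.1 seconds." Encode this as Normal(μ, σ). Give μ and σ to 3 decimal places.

μ = 18.867, σ = 30.224

For Normal(μ,σ), the p-quantile is μ + z_p·σ. Here z_{0.24} = -0.7063, z_{0.62} = 0.3055.
So -2.48 = μ − 0.7063σ and 28.1 = μ + 0.3055σ.
Subtracting: σ = (28.1 − -2.48)/(0.3055 − (-0.7063)) = 30.224.
Then μ = -2.48 − (-0.7063)·30.224 = 18.867.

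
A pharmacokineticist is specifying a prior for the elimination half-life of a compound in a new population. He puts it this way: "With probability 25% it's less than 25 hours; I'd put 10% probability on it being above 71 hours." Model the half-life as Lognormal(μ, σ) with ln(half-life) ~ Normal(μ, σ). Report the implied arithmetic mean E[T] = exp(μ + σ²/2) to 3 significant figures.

E[T] ≈ 41.3 hours

If T ~ Lognormal(μ,σ) then ln T ~ Normal(μ,σ), so the p-quantile of ln T is μ + z_p·σ.
ln(25) = 3.219 and ln(71) = 4.263; z_{0.25} = -0.6745, z_{0.9} = 1.282.
σ = (4.263 − 3.219)/(1.282 − (-0.6745)) = 0.534.
μ = 3.219 − (-0.6745)·0.534 = 3.579.
E[T] = exp(μ + σ²/2) = exp(3.579 + 0.1424) = 41.3 hours.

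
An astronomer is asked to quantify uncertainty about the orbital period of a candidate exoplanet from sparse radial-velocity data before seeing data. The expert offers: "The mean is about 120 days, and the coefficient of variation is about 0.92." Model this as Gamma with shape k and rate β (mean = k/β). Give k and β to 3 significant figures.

k ≈ 1.18, β ≈ 0.00985

For Gamma(k, rate β): mean = k/β, variance = k/β², so CV = 1/√k.
CV = 0.92, hence k = 1/CV² = 1.18.
Then β = k/mean = 1.18/120 = 0.00985.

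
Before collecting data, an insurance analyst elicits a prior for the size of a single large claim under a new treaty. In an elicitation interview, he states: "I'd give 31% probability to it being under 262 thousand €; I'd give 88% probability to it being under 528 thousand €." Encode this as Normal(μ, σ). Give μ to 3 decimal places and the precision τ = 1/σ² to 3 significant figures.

μ = 340.940, τ = 3.95e-05

The p-quantile of Normal(μ,σ) is μ + z_p·σ, with z_{0.31} = -0.4959 and z_{0.88} = 1.175.
Eliminate σ: μ = (z₂·x₁ − z₁·x₂)/(z₂ − z₁) = (1.175·262 − (-0.4959)·528)/1.671 = 340.940.
Then σ = (x₂ − x₁)/(z₂ − z₁) = (528 − 262)/1.671 = 159.202.
Precision τ = 1/σ² = 1/159.2² = 3.95e-05.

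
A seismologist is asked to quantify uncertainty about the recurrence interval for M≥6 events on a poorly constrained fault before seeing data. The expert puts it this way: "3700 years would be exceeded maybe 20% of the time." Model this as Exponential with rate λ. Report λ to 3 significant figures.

P(T > 3700.0) = e^(−λ·3700.0) = 0.2, so λ = −ln(0.2)/3700.0 = 0.000435.

λ ≈ 0.000435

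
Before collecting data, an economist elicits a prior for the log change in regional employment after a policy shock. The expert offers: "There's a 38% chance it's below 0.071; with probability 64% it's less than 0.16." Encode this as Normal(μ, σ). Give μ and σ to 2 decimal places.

The p-quantile of Normal(μ,σ) is μ + z_p·σ, with z_{0.38} = -0.3055 and z_{0.64} = 0.3585.
Eliminate σ: μ = (z₂·x₁ − z₁·x₂)/(z₂ − z₁) = (0.3585·0.071 − (-0.3055)·0.16)/0.6639 = 0.11.
Then σ = (x₂ − x₁)/(z₂ − z₁) = (0.16 − 0.071)/0.6639 = 0.13.

μ = 0.11, σ = 0.13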